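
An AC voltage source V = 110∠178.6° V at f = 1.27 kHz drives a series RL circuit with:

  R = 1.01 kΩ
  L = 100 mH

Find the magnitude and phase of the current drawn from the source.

Step 1 — Angular frequency: ω = 2π·f = 2π·1270 = 7980 rad/s.
Step 2 — Component impedances:
  R: Z = R = 1010 Ω
  L: Z = jωL = j·7980·0.1 = 0 + j798 Ω
Step 3 — Series combination: Z_total = R + L = 1010 + j798 Ω = 1287∠38.3° Ω.
Step 4 — Source phasor: V = 110∠178.6° V = -110 + j2.688 V.
Step 5 — Ohm's law: I = V / Z_total = (-110 + j2.688) / (1010 + j798) = -0.06574 + j0.0546 A.
Step 6 — Convert to polar: |I| = 0.08546 A, ∠I = 140.3°.

I = 0.08546∠140.3° A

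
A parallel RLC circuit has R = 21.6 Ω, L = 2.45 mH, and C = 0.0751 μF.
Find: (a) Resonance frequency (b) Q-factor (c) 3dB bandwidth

Step 1 — Resonance: ω₀ = 1/√(LC) = 1/√(0.00245·7.51e-08) = 7.372e+04 rad/s.
Step 2 — f₀ = ω₀/(2π) = 1.173e+04 Hz.
Step 3 — Parallel Q: Q = R/(ω₀L) = 21.6/(7.372e+04·0.00245) = 0.1196.
Step 4 — Bandwidth: Δω = ω₀/Q = 6.165e+05 rad/s; BW = Δω/(2π) = 9.811e+04 Hz.

(a) f₀ = 1.173e+04 Hz  (b) Q = 0.1196  (c) BW = 9.811e+04 Hz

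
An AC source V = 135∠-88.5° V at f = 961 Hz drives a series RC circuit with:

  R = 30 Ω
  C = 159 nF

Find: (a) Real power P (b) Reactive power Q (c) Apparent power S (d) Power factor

Step 1 — Angular frequency: ω = 2π·f = 2π·961 = 6038 rad/s.
Step 2 — Component impedances:
  R: Z = R = 30 Ω
  C: Z = 1/(jωC) = -j/(ω·C) = 0 - j1042 Ω
Step 3 — Series combination: Z_total = R + C = 30 - j1042 Ω = 1042∠-88.4° Ω.
Step 4 — Source phasor: V = 135∠-88.5° V = 3.534 - j135 V.
Step 5 — Current: I = V / Z = 0.1296 - j0.0003387 A = 0.1296∠-0.1° A.
Step 6 — Complex power: S = V·I* = 0.5035 - j17.48 VA.
Step 7 — Real power: P = Re(S) = 0.5035 W.
Step 8 — Reactive power: Q = Im(S) = -17.48 VAR.
Step 9 — Apparent power: |S| = 17.49 VA.
Step 10 — Power factor: PF = P/|S| = 0.02879 (leading).

(a) P = 0.5035 W  (b) Q = -17.48 VAR  (c) S = 17.49 VA  (d) PF = 0.02879 (leading)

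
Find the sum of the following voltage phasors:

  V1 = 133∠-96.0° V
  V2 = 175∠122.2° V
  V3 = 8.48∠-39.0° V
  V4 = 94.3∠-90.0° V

Step 1 — Convert each phasor to rectangular form:
  V1 = 133·(cos(-96.0°) + j·sin(-96.0°)) = -13.9 - j132.3 V
  V2 = 175·(cos(122.2°) + j·sin(122.2°)) = -93.25 + j148.1 V
  V3 = 8.48·(cos(-39.0°) + j·sin(-39.0°)) = 6.59 - j5.337 V
  V4 = 94.3·(cos(-90.0°) + j·sin(-90.0°)) = 0 - j94.3 V
Step 2 — Sum components: V_total = -100.6 - j83.82 V.
Step 3 — Convert to polar: |V_total| = 130.9 V, ∠V_total = -140.2°.

V_total = 130.9∠-140.2° V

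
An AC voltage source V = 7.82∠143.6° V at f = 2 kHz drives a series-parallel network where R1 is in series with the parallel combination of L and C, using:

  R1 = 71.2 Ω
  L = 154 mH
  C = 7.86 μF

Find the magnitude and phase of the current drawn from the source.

Step 1 — Angular frequency: ω = 2π·f = 2π·2000 = 1.257e+04 rad/s.
Step 2 — Component impedances:
  R1: Z = R = 71.2 Ω
  L: Z = jωL = j·1.257e+04·0.154 = 0 + j1935 Ω
  C: Z = 1/(jωC) = -j/(ω·C) = 0 - j10.12 Ω
Step 3 — Parallel branch: L || C = 1/(1/L + 1/C) = 0 - j10.18 Ω.
Step 4 — Series with R1: Z_total = R1 + (L || C) = 71.2 - j10.18 Ω = 71.92∠-8.1° Ω.
Step 5 — Source phasor: V = 7.82∠143.6° V = -6.294 + j4.641 V.
Step 6 — Ohm's law: I = V / Z_total = (-6.294 + j4.641) / (71.2 - j10.18) = -0.09576 + j0.05149 A.
Step 7 — Convert to polar: |I| = 0.1087 A, ∠I = 151.7°.

I = 0.1087∠151.7° A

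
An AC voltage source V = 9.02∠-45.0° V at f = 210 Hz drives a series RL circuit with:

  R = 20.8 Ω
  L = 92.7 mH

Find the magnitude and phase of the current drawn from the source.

Step 1 — Angular frequency: ω = 2π·f = 2π·210 = 1319 rad/s.
Step 2 — Component impedances:
  R: Z = R = 20.8 Ω
  L: Z = jωL = j·1319·0.0927 = 0 + j122.3 Ω
Step 3 — Series combination: Z_total = R + L = 20.8 + j122.3 Ω = 124.1∠80.3° Ω.
Step 4 — Source phasor: V = 9.02∠-45.0° V = 6.378 - j6.378 V.
Step 5 — Ohm's law: I = V / Z_total = (6.378 - j6.378) / (20.8 + j122.3) = -0.04206 - j0.0593 A.
Step 6 — Convert to polar: |I| = 0.0727 A, ∠I = -125.3°.

I = 0.0727∠-125.3° A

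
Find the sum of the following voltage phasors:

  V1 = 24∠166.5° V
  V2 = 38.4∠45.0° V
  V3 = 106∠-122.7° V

Step 1 — Convert each phasor to rectangular form:
  V1 = 24·(cos(166.5°) + j·sin(166.5°)) = -23.34 + j5.603 V
  V2 = 38.4·(cos(45.0°) + j·sin(45.0°)) = 27.15 + j27.15 V
  V3 = 106·(cos(-122.7°) + j·sin(-122.7°)) = -57.27 - j89.2 V
Step 2 — Sum components: V_total = -53.45 - j56.44 V.
Step 3 — Convert to polar: |V_total| = 77.74 V, ∠V_total = -133.4°.

V_total = 77.74∠-133.4° V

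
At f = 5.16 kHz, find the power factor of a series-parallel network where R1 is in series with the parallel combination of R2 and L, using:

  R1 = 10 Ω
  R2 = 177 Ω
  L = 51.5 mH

Step 1 — Angular frequency: ω = 2π·f = 2π·5160 = 3.242e+04 rad/s.
Step 2 — Component impedances:
  R1: Z = R = 10 Ω
  R2: Z = R = 177 Ω
  L: Z = jωL = j·3.242e+04·0.0515 = 0 + j1670 Ω
Step 3 — Parallel branch: R2 || L = 1/(1/R2 + 1/L) = 175 + j18.55 Ω.
Step 4 — Series with R1: Z_total = R1 + (R2 || L) = 185 + j18.55 Ω = 186∠5.7° Ω.
Step 5 — Power factor: PF = cos(φ) = Re(Z)/|Z| = 185.03/185.96 = 0.995.
Step 6 — Type: Im(Z) = 18.55 ⇒ lagging (phase φ = 5.7°).

PF = 0.995 (lagging, φ = 5.7°)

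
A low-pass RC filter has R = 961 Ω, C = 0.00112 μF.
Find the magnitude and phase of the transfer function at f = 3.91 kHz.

Step 1 — Angular frequency: ω = 2π·3910 = 2.457e+04 rad/s.
Step 2 — Transfer function: H(jω) = 1/(1 + jωRC).
Step 3 — Denominator: 1 + jωRC = 1 + j·2.457e+04·961·1.12e-09 = 1 + j0.02644.
Step 4 — H = 0.9993 - j0.02642.
Step 5 — Magnitude: |H| = 0.9997 (-0.0 dB); phase: φ = -1.5°.

|H| = 0.9997 (-0.0 dB), φ = -1.5°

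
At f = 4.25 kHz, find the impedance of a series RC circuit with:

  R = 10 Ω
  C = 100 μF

Step 1 — Angular frequency: ω = 2π·f = 2π·4250 = 2.67e+04 rad/s.
Step 2 — Component impedances:
  R: Z = R = 10 Ω
  C: Z = 1/(jωC) = -j/(ω·C) = 0 - j0.3745 Ω
Step 3 — Series combination: Z_total = R + C = 10 - j0.3745 Ω = 10.01∠-2.1° Ω.

Z = 10 - j0.3745 Ω = 10.01∠-2.1° Ω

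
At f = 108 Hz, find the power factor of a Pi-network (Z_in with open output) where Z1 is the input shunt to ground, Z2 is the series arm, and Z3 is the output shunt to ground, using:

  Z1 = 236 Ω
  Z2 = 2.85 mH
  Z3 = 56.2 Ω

Step 1 — Angular frequency: ω = 2π·f = 2π·108 = 678.6 rad/s.
Step 2 — Component impedances:
  Z1: Z = R = 236 Ω
  Z2: Z = jωL = j·678.6·0.00285 = 0 + j1.934 Ω
  Z3: Z = R = 56.2 Ω
Step 3 — With open output, the series arm Z2 and the output shunt Z3 appear in series to ground: Z2 + Z3 = 56.2 + j1.934 Ω.
Step 4 — Parallel with input shunt Z1: Z_in = Z1 || (Z2 + Z3) = 45.4 + j1.262 Ω = 45.42∠1.6° Ω.
Step 5 — Power factor: PF = cos(φ) = Re(Z)/|Z| = 45.4/45.42 = 0.9996.
Step 6 — Type: Im(Z) = 1.262 ⇒ lagging (phase φ = 1.6°).

PF = 0.9996 (lagging, φ = 1.6°)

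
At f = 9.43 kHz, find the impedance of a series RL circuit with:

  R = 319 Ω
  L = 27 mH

Step 1 — Angular frequency: ω = 2π·f = 2π·9430 = 5.925e+04 rad/s.
Step 2 — Component impedances:
  R: Z = R = 319 Ω
  L: Z = jωL = j·5.925e+04·0.027 = 0 + j1600 Ω
Step 3 — Series combination: Z_total = R + L = 319 + j1600 Ω = 1631∠78.7° Ω.

Z = 319 + j1600 Ω = 1631∠78.7° Ω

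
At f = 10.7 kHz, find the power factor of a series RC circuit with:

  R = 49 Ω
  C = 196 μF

Step 1 — Angular frequency: ω = 2π·f = 2π·1.07e+04 = 6.723e+04 rad/s.
Step 2 — Component impedances:
  R: Z = R = 49 Ω
  C: Z = 1/(jωC) = -j/(ω·C) = 0 - j0.07589 Ω
Step 3 — Series combination: Z_total = R + C = 49 - j0.07589 Ω = 49∠-0.1° Ω.
Step 4 — Power factor: PF = cos(φ) = Re(Z)/|Z| = 49/49 = 1.
Step 5 — Type: Im(Z) = -0.07589 ⇒ leading (phase φ = -0.1°).

PF = 1 (leading, φ = -0.1°)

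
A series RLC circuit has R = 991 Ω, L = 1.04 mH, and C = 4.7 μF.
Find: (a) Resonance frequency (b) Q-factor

Step 1 — Resonance condition Im(Z)=0 gives ω₀ = 1/√(LC).
Step 2 — ω₀ = 1/√(0.00104·4.7e-06) = 1.43e+04 rad/s.
Step 3 — f₀ = ω₀/(2π) = 2276 Hz.
Step 4 — Series Q: Q = ω₀L/R = 1.43e+04·0.00104/991 = 0.01501.

(a) f₀ = 2276 Hz  (b) Q = 0.01501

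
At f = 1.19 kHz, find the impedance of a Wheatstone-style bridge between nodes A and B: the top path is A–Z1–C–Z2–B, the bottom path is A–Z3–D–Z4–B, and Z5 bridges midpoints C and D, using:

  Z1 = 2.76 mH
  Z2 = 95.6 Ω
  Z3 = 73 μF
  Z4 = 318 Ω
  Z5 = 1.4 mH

Step 1 — Angular frequency: ω = 2π·f = 2π·1190 = 7477 rad/s.
Step 2 — Component impedances:
  Z1: Z = jωL = j·7477·0.00276 = 0 + j20.64 Ω
  Z2: Z = R = 95.6 Ω
  Z3: Z = 1/(jωC) = -j/(ω·C) = 0 - j1.832 Ω
  Z4: Z = R = 318 Ω
  Z5: Z = jωL = j·7477·0.0014 = 0 + j10.47 Ω
Step 3 — Bridge requires nodal analysis (the Z5 bridge couples midpoints C and D, so the two paths cannot be reduced to a simple series/parallel combination). Setting node B to ground and injecting 1 A at node A, the 3-node admittance system at A, C, D solves to V_A = Z_AB = 73.58 + j3.034 Ω = 73.65∠2.4° Ω.

Z = 73.58 + j3.034 Ω = 73.65∠2.4° Ω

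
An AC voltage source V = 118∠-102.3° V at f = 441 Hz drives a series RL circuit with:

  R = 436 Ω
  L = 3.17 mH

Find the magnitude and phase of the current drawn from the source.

Step 1 — Angular frequency: ω = 2π·f = 2π·441 = 2771 rad/s.
Step 2 — Component impedances:
  R: Z = R = 436 Ω
  L: Z = jωL = j·2771·0.00317 = 0 + j8.784 Ω
Step 3 — Series combination: Z_total = R + L = 436 + j8.784 Ω = 436.1∠1.2° Ω.
Step 4 — Source phasor: V = 118∠-102.3° V = -25.14 - j115.3 V.
Step 5 — Ohm's law: I = V / Z_total = (-25.14 - j115.3) / (436 + j8.784) = -0.06296 - j0.2632 A.
Step 6 — Convert to polar: |I| = 0.2706 A, ∠I = -103.5°.

I = 0.2706∠-103.5° A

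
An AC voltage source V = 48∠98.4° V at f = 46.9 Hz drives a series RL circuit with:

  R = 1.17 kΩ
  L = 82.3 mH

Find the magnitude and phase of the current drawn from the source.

Step 1 — Angular frequency: ω = 2π·f = 2π·46.9 = 294.7 rad/s.
Step 2 — Component impedances:
  R: Z = R = 1170 Ω
  L: Z = jωL = j·294.7·0.0823 = 0 + j24.25 Ω
Step 3 — Series combination: Z_total = R + L = 1170 + j24.25 Ω = 1170∠1.2° Ω.
Step 4 — Source phasor: V = 48∠98.4° V = -7.012 + j47.49 V.
Step 5 — Ohm's law: I = V / Z_total = (-7.012 + j47.49) / (1170 + j24.25) = -0.00515 + j0.04069 A.
Step 6 — Convert to polar: |I| = 0.04102 A, ∠I = 97.2°.

I = 0.04102∠97.2° A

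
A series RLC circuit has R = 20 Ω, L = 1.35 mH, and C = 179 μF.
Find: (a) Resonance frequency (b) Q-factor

Step 1 — Resonance condition Im(Z)=0 gives ω₀ = 1/√(LC).
Step 2 — ω₀ = 1/√(0.00135·0.000179) = 2034 rad/s.
Step 3 — f₀ = ω₀/(2π) = 323.8 Hz.
Step 4 — Series Q: Q = ω₀L/R = 2034·0.00135/20 = 0.1373.

(a) f₀ = 323.8 Hz  (b) Q = 0.1373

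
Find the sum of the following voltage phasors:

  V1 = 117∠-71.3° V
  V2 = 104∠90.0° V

Step 1 — Convert each phasor to rectangular form:
  V1 = 117·(cos(-71.3°) + j·sin(-71.3°)) = 37.51 - j110.8 V
  V2 = 104·(cos(90.0°) + j·sin(90.0°)) = 0 + j104 V
Step 2 — Sum components: V_total = 37.51 - j6.824 V.
Step 3 — Convert to polar: |V_total| = 38.13 V, ∠V_total = -10.3°.

V_total = 38.13∠-10.3° V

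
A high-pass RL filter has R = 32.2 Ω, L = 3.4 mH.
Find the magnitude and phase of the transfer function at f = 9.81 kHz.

Step 1 — Angular frequency: ω = 2π·9810 = 6.164e+04 rad/s.
Step 2 — Transfer function: H(jω) = jωL/(R + jωL).
Step 3 — Numerator jωL = j·209.6; denominator R + jωL = 32.2 + j209.6.
Step 4 — H = 0.9769 + j0.1501.
Step 5 — Magnitude: |H| = 0.9884 (-0.1 dB); phase: φ = 8.7°.

|H| = 0.9884 (-0.1 dB), φ = 8.7°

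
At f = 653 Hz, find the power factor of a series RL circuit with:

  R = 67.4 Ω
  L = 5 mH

Step 1 — Angular frequency: ω = 2π·f = 2π·653 = 4103 rad/s.
Step 2 — Component impedances:
  R: Z = R = 67.4 Ω
  L: Z = jωL = j·4103·0.005 = 0 + j20.51 Ω
Step 3 — Series combination: Z_total = R + L = 67.4 + j20.51 Ω = 70.45∠16.9° Ω.
Step 4 — Power factor: PF = cos(φ) = Re(Z)/|Z| = 67.4/70.45 = 0.9567.
Step 5 — Type: Im(Z) = 20.51 ⇒ lagging (phase φ = 16.9°).

PF = 0.9567 (lagging, φ = 16.9°)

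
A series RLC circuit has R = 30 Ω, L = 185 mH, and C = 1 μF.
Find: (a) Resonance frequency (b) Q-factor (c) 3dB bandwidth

Step 1 — Resonance: ω₀ = 1/√(LC) = 1/√(0.185·1e-06) = 2325 rad/s.
Step 2 — f₀ = ω₀/(2π) = 370 Hz.
Step 3 — Series Q: Q = ω₀L/R = 2325·0.185/30 = 14.34.
Step 4 — Bandwidth: Δω = ω₀/Q = 162.2 rad/s; BW = Δω/(2π) = 25.81 Hz.

(a) f₀ = 370 Hz  (b) Q = 14.34  (c) BW = 25.81 Hz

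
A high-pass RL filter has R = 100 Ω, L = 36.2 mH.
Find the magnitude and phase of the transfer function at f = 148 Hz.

Step 1 — Angular frequency: ω = 2π·148 = 929.9 rad/s.
Step 2 — Transfer function: H(jω) = jωL/(R + jωL).
Step 3 — Numerator jωL = j·33.66; denominator R + jωL = 100 + j33.66.
Step 4 — H = 0.1018 + j0.3024.
Step 5 — Magnitude: |H| = 0.319 (-9.9 dB); phase: φ = 71.4°.

|H| = 0.319 (-9.9 dB), φ = 71.4°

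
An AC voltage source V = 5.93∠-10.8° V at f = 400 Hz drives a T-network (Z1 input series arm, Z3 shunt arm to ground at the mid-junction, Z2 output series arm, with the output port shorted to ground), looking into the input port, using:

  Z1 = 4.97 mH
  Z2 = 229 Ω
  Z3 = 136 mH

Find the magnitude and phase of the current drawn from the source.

Step 1 — Angular frequency: ω = 2π·f = 2π·400 = 2513 rad/s.
Step 2 — Component impedances:
  Z1: Z = jωL = j·2513·0.00497 = 0 + j12.49 Ω
  Z2: Z = R = 229 Ω
  Z3: Z = jωL = j·2513·0.136 = 0 + j341.8 Ω
Step 3 — With the output port shorted to ground, the output series arm Z2 runs from the junction to ground; the shunt arm Z3 also runs from the junction to ground. They appear in parallel: Z3 || Z2 = 158.1 + j105.9 Ω.
Step 4 — Series with input arm Z1: Z_in = Z1 + (Z3 || Z2) = 158.1 + j118.4 Ω = 197.5∠36.8° Ω.
Step 5 — Source phasor: V = 5.93∠-10.8° V = 5.825 - j1.111 V.
Step 6 — Ohm's law: I = V / Z_total = (5.825 - j1.111) / (158.1 + j118.4) = 0.02024 - j0.02219 A.
Step 7 — Convert to polar: |I| = 0.03003 A, ∠I = -47.6°.

I = 0.03003∠-47.6° A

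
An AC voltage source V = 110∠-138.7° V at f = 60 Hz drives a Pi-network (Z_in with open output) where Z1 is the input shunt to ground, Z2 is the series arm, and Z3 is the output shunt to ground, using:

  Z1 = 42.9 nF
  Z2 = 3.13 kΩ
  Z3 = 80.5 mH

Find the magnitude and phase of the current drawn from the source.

Step 1 — Angular frequency: ω = 2π·f = 2π·60 = 377 rad/s.
Step 2 — Component impedances:
  Z1: Z = 1/(jωC) = -j/(ω·C) = 0 - j6.183e+04 Ω
  Z2: Z = R = 3130 Ω
  Z3: Z = jωL = j·377·0.0805 = 0 + j30.35 Ω
Step 3 — With open output, the series arm Z2 and the output shunt Z3 appear in series to ground: Z2 + Z3 = 3130 + j30.35 Ω.
Step 4 — Parallel with input shunt Z1: Z_in = Z1 || (Z2 + Z3) = 3125 - j127.9 Ω = 3128∠-2.3° Ω.
Step 5 — Source phasor: V = 110∠-138.7° V = -82.64 - j72.6 V.
Step 6 — Ohm's law: I = V / Z_total = (-82.64 - j72.6) / (3125 - j127.9) = -0.02545 - j0.02427 A.
Step 7 — Convert to polar: |I| = 0.03517 A, ∠I = -136.4°.

I = 0.03517∠-136.4° A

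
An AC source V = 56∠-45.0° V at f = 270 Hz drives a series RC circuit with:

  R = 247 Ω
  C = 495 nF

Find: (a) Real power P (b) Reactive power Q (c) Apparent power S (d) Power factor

Step 1 — Angular frequency: ω = 2π·f = 2π·270 = 1696 rad/s.
Step 2 — Component impedances:
  R: Z = R = 247 Ω
  C: Z = 1/(jωC) = -j/(ω·C) = 0 - j1191 Ω
Step 3 — Series combination: Z_total = R + C = 247 - j1191 Ω = 1216∠-78.3° Ω.
Step 4 — Source phasor: V = 56∠-45.0° V = 39.6 - j39.6 V.
Step 5 — Current: I = V / Z = 0.03849 + j0.02527 A = 0.04605∠33.3° A.
Step 6 — Complex power: S = V·I* = 0.5237 - j2.525 VA.
Step 7 — Real power: P = Re(S) = 0.5237 W.
Step 8 — Reactive power: Q = Im(S) = -2.525 VAR.
Step 9 — Apparent power: |S| = 2.579 VA.
Step 10 — Power factor: PF = P/|S| = 0.2031 (leading).

(a) P = 0.5237 W  (b) Q = -2.525 VAR  (c) S = 2.579 VA  (d) PF = 0.2031 (leading)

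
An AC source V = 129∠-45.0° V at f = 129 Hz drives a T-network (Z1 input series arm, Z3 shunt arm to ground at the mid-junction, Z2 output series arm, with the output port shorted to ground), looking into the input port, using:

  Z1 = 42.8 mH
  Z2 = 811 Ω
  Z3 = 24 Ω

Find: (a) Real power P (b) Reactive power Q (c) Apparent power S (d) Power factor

Step 1 — Angular frequency: ω = 2π·f = 2π·129 = 810.5 rad/s.
Step 2 — Component impedances:
  Z1: Z = jωL = j·810.5·0.0428 = 0 + j34.69 Ω
  Z2: Z = R = 811 Ω
  Z3: Z = R = 24 Ω
Step 3 — With the output port shorted to ground, the output series arm Z2 runs from the junction to ground; the shunt arm Z3 also runs from the junction to ground. They appear in parallel: Z3 || Z2 = 23.31 Ω.
Step 4 — Series with input arm Z1: Z_in = Z1 + (Z3 || Z2) = 23.31 + j34.69 Ω = 41.79∠56.1° Ω.
Step 5 — Source phasor: V = 129∠-45.0° V = 91.22 - j91.22 V.
Step 6 — Current: I = V / Z = -0.5943 - j3.029 A = 3.087∠-101.1° A.
Step 7 — Complex power: S = V·I* = 222.1 + j330.5 VA.
Step 8 — Real power: P = Re(S) = 222.1 W.
Step 9 — Reactive power: Q = Im(S) = 330.5 VAR.
Step 10 — Apparent power: |S| = 398.2 VA.
Step 11 — Power factor: PF = P/|S| = 0.5577 (lagging).

(a) P = 222.1 W  (b) Q = 330.5 VAR  (c) S = 398.2 VA  (d) PF = 0.5577 (lagging)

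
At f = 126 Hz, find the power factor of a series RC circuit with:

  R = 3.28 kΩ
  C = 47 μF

Step 1 — Angular frequency: ω = 2π·f = 2π·126 = 791.7 rad/s.
Step 2 — Component impedances:
  R: Z = R = 3280 Ω
  C: Z = 1/(jωC) = -j/(ω·C) = 0 - j26.88 Ω
Step 3 — Series combination: Z_total = R + C = 3280 - j26.88 Ω = 3280∠-0.5° Ω.
Step 4 — Power factor: PF = cos(φ) = Re(Z)/|Z| = 3280/3280 = 1.
Step 5 — Type: Im(Z) = -26.88 ⇒ leading (phase φ = -0.5°).

PF = 1 (leading, φ = -0.5°)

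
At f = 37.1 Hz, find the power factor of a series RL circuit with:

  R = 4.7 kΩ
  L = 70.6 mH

Step 1 — Angular frequency: ω = 2π·f = 2π·37.1 = 233.1 rad/s.
Step 2 — Component impedances:
  R: Z = R = 4700 Ω
  L: Z = jωL = j·233.1·0.0706 = 0 + j16.46 Ω
Step 3 — Series combination: Z_total = R + L = 4700 + j16.46 Ω = 4700∠0.2° Ω.
Step 4 — Power factor: PF = cos(φ) = Re(Z)/|Z| = 4700/4700 = 1.
Step 5 — Type: Im(Z) = 16.46 ⇒ lagging (phase φ = 0.2°).

PF = 1 (lagging, φ = 0.2°)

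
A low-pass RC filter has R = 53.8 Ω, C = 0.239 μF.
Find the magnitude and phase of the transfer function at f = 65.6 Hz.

Step 1 — Angular frequency: ω = 2π·65.6 = 412.2 rad/s.
Step 2 — Transfer function: H(jω) = 1/(1 + jωRC).
Step 3 — Denominator: 1 + jωRC = 1 + j·412.2·53.8·2.39e-07 = 1 + j0.0053.
Step 4 — H = 1 - j0.0053.
Step 5 — Magnitude: |H| = 1 (-0.0 dB); phase: φ = -0.3°.

|H| = 1 (-0.0 dB), φ = -0.3°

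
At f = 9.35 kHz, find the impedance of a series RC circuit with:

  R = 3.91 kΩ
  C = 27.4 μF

Step 1 — Angular frequency: ω = 2π·f = 2π·9350 = 5.875e+04 rad/s.
Step 2 — Component impedances:
  R: Z = R = 3910 Ω
  C: Z = 1/(jωC) = -j/(ω·C) = 0 - j0.6212 Ω
Step 3 — Series combination: Z_total = R + C = 3910 - j0.6212 Ω = 3910∠-0.0° Ω.

Z = 3910 - j0.6212 Ω = 3910∠-0.0° Ω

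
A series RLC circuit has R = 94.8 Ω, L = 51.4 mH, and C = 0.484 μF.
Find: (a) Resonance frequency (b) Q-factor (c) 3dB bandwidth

Step 1 — Resonance condition Im(Z)=0 gives ω₀ = 1/√(LC).
Step 2 — ω₀ = 1/√(0.0514·4.84e-07) = 6340 rad/s.
Step 3 — f₀ = ω₀/(2π) = 1009 Hz.
Step 4 — Series Q: Q = ω₀L/R = 6340·0.0514/94.8 = 3.438.
Step 5 — 3dB bandwidth: Δω = ω₀/Q = 1844 rad/s; BW = Δω/(2π) = 293.5 Hz.

(a) f₀ = 1009 Hz  (b) Q = 3.438  (c) BW = 293.5 Hz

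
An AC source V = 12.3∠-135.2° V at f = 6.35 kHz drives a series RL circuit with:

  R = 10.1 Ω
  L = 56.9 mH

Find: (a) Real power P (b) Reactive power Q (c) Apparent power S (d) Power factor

Step 1 — Angular frequency: ω = 2π·f = 2π·6350 = 3.99e+04 rad/s.
Step 2 — Component impedances:
  R: Z = R = 10.1 Ω
  L: Z = jωL = j·3.99e+04·0.0569 = 0 + j2270 Ω
Step 3 — Series combination: Z_total = R + L = 10.1 + j2270 Ω = 2270∠89.7° Ω.
Step 4 — Source phasor: V = 12.3∠-135.2° V = -8.728 - j8.667 V.
Step 5 — Current: I = V / Z = -0.003835 + j0.003827 A = 0.005418∠135.1° A.
Step 6 — Complex power: S = V·I* = 0.0002965 + j0.06664 VA.
Step 7 — Real power: P = Re(S) = 0.0002965 W.
Step 8 — Reactive power: Q = Im(S) = 0.06664 VAR.
Step 9 — Apparent power: |S| = 0.06664 VA.
Step 10 — Power factor: PF = P/|S| = 0.004449 (lagging).

(a) P = 0.0002965 W  (b) Q = 0.06664 VAR  (c) S = 0.06664 VA  (d) PF = 0.004449 (lagging)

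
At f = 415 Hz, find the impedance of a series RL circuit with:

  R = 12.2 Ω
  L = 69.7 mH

Step 1 — Angular frequency: ω = 2π·f = 2π·415 = 2608 rad/s.
Step 2 — Component impedances:
  R: Z = R = 12.2 Ω
  L: Z = jωL = j·2608·0.0697 = 0 + j181.7 Ω
Step 3 — Series combination: Z_total = R + L = 12.2 + j181.7 Ω = 182.2∠86.2° Ω.

Z = 12.2 + j181.7 Ω = 182.2∠86.2° Ω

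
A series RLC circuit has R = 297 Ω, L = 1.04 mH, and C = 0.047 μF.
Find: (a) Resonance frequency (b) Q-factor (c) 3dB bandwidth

Step 1 — Resonance: ω₀ = 1/√(LC) = 1/√(0.00104·4.7e-08) = 1.43e+05 rad/s.
Step 2 — f₀ = ω₀/(2π) = 2.276e+04 Hz.
Step 3 — Series Q: Q = ω₀L/R = 1.43e+05·0.00104/297 = 0.5009.
Step 4 — Bandwidth: Δω = ω₀/Q = 2.856e+05 rad/s; BW = Δω/(2π) = 4.545e+04 Hz.

(a) f₀ = 2.276e+04 Hz  (b) Q = 0.5009  (c) BW = 4.545e+04 Hz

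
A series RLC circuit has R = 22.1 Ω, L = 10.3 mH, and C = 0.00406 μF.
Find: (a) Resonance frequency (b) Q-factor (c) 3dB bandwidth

Step 1 — Resonance condition Im(Z)=0 gives ω₀ = 1/√(LC).
Step 2 — ω₀ = 1/√(0.0103·4.06e-09) = 1.546e+05 rad/s.
Step 3 — f₀ = ω₀/(2π) = 2.461e+04 Hz.
Step 4 — Series Q: Q = ω₀L/R = 1.546e+05·0.0103/22.1 = 72.07.
Step 5 — 3dB bandwidth: Δω = ω₀/Q = 2146 rad/s; BW = Δω/(2π) = 341.5 Hz.

(a) f₀ = 2.461e+04 Hz  (b) Q = 72.07  (c) BW = 341.5 Hz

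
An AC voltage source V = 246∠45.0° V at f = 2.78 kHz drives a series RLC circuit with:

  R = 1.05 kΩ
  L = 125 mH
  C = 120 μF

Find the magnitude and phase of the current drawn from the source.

Step 1 — Angular frequency: ω = 2π·f = 2π·2780 = 1.747e+04 rad/s.
Step 2 — Component impedances:
  R: Z = R = 1050 Ω
  L: Z = jωL = j·1.747e+04·0.125 = 0 + j2183 Ω
  C: Z = 1/(jωC) = -j/(ω·C) = 0 - j0.4771 Ω
Step 3 — Series combination: Z_total = R + L + C = 1050 + j2183 Ω = 2422∠64.3° Ω.
Step 4 — Source phasor: V = 246∠45.0° V = 173.9 + j173.9 V.
Step 5 — Ohm's law: I = V / Z_total = (173.9 + j173.9) / (1050 + j2183) = 0.09584 - j0.03359 A.
Step 6 — Convert to polar: |I| = 0.1016 A, ∠I = -19.3°.

I = 0.1016∠-19.3° A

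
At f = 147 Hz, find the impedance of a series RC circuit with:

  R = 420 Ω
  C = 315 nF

Step 1 — Angular frequency: ω = 2π·f = 2π·147 = 923.6 rad/s.
Step 2 — Component impedances:
  R: Z = R = 420 Ω
  C: Z = 1/(jωC) = -j/(ω·C) = 0 - j3437 Ω
Step 3 — Series combination: Z_total = R + C = 420 - j3437 Ω = 3463∠-83.0° Ω.

Z = 420 - j3437 Ω = 3463∠-83.0° Ω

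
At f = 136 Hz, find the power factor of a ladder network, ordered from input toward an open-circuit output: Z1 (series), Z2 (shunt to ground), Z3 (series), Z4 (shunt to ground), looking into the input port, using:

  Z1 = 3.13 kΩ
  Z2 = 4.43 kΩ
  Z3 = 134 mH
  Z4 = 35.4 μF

Step 1 — Angular frequency: ω = 2π·f = 2π·136 = 854.5 rad/s.
Step 2 — Component impedances:
  Z1: Z = R = 3130 Ω
  Z2: Z = R = 4430 Ω
  Z3: Z = jωL = j·854.5·0.134 = 0 + j114.5 Ω
  Z4: Z = 1/(jωC) = -j/(ω·C) = 0 - j33.06 Ω
Step 3 — Ladder network (open output): work backward from the far end, alternating series and parallel combinations. Z_in = 3131 + j81.42 Ω = 3133∠1.5° Ω.
Step 4 — Power factor: PF = cos(φ) = Re(Z)/|Z| = 3131.5/3132.56 = 0.9997.
Step 5 — Type: Im(Z) = 81.42 ⇒ lagging (phase φ = 1.5°).

PF = 0.9997 (lagging, φ = 1.5°)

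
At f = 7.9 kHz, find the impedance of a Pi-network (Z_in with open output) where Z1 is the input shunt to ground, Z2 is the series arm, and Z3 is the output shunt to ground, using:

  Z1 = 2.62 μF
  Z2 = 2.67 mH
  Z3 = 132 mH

Step 1 — Angular frequency: ω = 2π·f = 2π·7900 = 4.964e+04 rad/s.
Step 2 — Component impedances:
  Z1: Z = 1/(jωC) = -j/(ω·C) = 0 - j7.689 Ω
  Z2: Z = jωL = j·4.964e+04·0.00267 = 0 + j132.5 Ω
  Z3: Z = jωL = j·4.964e+04·0.132 = 0 + j6552 Ω
Step 3 — With open output, the series arm Z2 and the output shunt Z3 appear in series to ground: Z2 + Z3 = 0 + j6685 Ω.
Step 4 — Parallel with input shunt Z1: Z_in = Z1 || (Z2 + Z3) = 0 - j7.698 Ω = 7.698∠-90.0° Ω.

Z = 0 - j7.698 Ω = 7.698∠-90.0° Ω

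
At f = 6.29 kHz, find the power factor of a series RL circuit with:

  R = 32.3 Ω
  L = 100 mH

Step 1 — Angular frequency: ω = 2π·f = 2π·6290 = 3.952e+04 rad/s.
Step 2 — Component impedances:
  R: Z = R = 32.3 Ω
  L: Z = jωL = j·3.952e+04·0.1 = 0 + j3952 Ω
Step 3 — Series combination: Z_total = R + L = 32.3 + j3952 Ω = 3952∠89.5° Ω.
Step 4 — Power factor: PF = cos(φ) = Re(Z)/|Z| = 32.3/3952 = 0.008173.
Step 5 — Type: Im(Z) = 3952 ⇒ lagging (phase φ = 89.5°).

PF = 0.008173 (lagging, φ = 89.5°)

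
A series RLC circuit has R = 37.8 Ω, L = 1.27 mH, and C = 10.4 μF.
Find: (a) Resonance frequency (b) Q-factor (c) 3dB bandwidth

Step 1 — Resonance: ω₀ = 1/√(LC) = 1/√(0.00127·1.04e-05) = 8701 rad/s.
Step 2 — f₀ = ω₀/(2π) = 1385 Hz.
Step 3 — Series Q: Q = ω₀L/R = 8701·0.00127/37.8 = 0.2923.
Step 4 — Bandwidth: Δω = ω₀/Q = 2.976e+04 rad/s; BW = Δω/(2π) = 4737 Hz.

(a) f₀ = 1385 Hz  (b) Q = 0.2923  (c) BW = 4737 Hz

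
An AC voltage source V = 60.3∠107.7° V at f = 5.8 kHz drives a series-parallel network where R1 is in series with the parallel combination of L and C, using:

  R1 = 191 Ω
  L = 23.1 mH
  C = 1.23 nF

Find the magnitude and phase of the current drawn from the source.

Step 1 — Angular frequency: ω = 2π·f = 2π·5800 = 3.644e+04 rad/s.
Step 2 — Component impedances:
  R1: Z = R = 191 Ω
  L: Z = jωL = j·3.644e+04·0.0231 = 0 + j841.8 Ω
  C: Z = 1/(jωC) = -j/(ω·C) = 0 - j2.231e+04 Ω
Step 3 — Parallel branch: L || C = 1/(1/L + 1/C) = 0 + j874.8 Ω.
Step 4 — Series with R1: Z_total = R1 + (L || C) = 191 + j874.8 Ω = 895.4∠77.7° Ω.
Step 5 — Source phasor: V = 60.3∠107.7° V = -18.33 + j57.45 V.
Step 6 — Ohm's law: I = V / Z_total = (-18.33 + j57.45) / (191 + j874.8) = 0.05831 + j0.03369 A.
Step 7 — Convert to polar: |I| = 0.06734 A, ∠I = 30.0°.

I = 0.06734∠30.0° A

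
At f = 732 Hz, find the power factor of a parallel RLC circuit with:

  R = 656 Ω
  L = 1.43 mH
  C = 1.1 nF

Step 1 — Angular frequency: ω = 2π·f = 2π·732 = 4599 rad/s.
Step 2 — Component impedances:
  R: Z = R = 656 Ω
  L: Z = jωL = j·4599·0.00143 = 0 + j6.577 Ω
  C: Z = 1/(jωC) = -j/(ω·C) = 0 - j1.977e+05 Ω
Step 3 — Parallel combination: 1/Z_total = 1/R + 1/L + 1/C; Z_total = 0.06594 + j6.577 Ω = 6.577∠89.4° Ω.
Step 4 — Power factor: PF = cos(φ) = Re(Z)/|Z| = 0.06594/6.577 = 0.01003.
Step 5 — Type: Im(Z) = 6.577 ⇒ lagging (phase φ = 89.4°).

PF = 0.01003 (lagging, φ = 89.4°)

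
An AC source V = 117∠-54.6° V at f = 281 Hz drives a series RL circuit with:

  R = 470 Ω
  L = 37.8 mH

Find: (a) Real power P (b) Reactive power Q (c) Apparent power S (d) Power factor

Step 1 — Angular frequency: ω = 2π·f = 2π·281 = 1766 rad/s.
Step 2 — Component impedances:
  R: Z = R = 470 Ω
  L: Z = jωL = j·1766·0.0378 = 0 + j66.74 Ω
Step 3 — Series combination: Z_total = R + L = 470 + j66.74 Ω = 474.7∠8.1° Ω.
Step 4 — Source phasor: V = 117∠-54.6° V = 67.78 - j95.37 V.
Step 5 — Current: I = V / Z = 0.1131 - j0.219 A = 0.2465∠-62.7° A.
Step 6 — Complex power: S = V·I* = 28.55 + j4.054 VA.
Step 7 — Real power: P = Re(S) = 28.55 W.
Step 8 — Reactive power: Q = Im(S) = 4.054 VAR.
Step 9 — Apparent power: |S| = 28.84 VA.
Step 10 — Power factor: PF = P/|S| = 0.9901 (lagging).

(a) P = 28.55 W  (b) Q = 4.054 VAR  (c) S = 28.84 VA  (d) PF = 0.9901 (lagging)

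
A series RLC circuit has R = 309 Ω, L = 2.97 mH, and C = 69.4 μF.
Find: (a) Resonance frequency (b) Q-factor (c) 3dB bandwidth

Step 1 — Resonance: ω₀ = 1/√(LC) = 1/√(0.00297·6.94e-05) = 2203 rad/s.
Step 2 — f₀ = ω₀/(2π) = 350.6 Hz.
Step 3 — Series Q: Q = ω₀L/R = 2203·0.00297/309 = 0.02117.
Step 4 — Bandwidth: Δω = ω₀/Q = 1.04e+05 rad/s; BW = Δω/(2π) = 1.656e+04 Hz.

(a) f₀ = 350.6 Hz  (b) Q = 0.02117  (c) BW = 1.656e+04 Hz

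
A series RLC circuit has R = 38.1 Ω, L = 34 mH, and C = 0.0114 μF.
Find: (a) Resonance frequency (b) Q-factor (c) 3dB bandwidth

Step 1 — Resonance condition Im(Z)=0 gives ω₀ = 1/√(LC).
Step 2 — ω₀ = 1/√(0.034·1.14e-08) = 5.079e+04 rad/s.
Step 3 — f₀ = ω₀/(2π) = 8084 Hz.
Step 4 — Series Q: Q = ω₀L/R = 5.079e+04·0.034/38.1 = 45.33.
Step 5 — 3dB bandwidth: Δω = ω₀/Q = 1121 rad/s; BW = Δω/(2π) = 178.3 Hz.

(a) f₀ = 8084 Hz  (b) Q = 45.33  (c) BW = 178.3 Hz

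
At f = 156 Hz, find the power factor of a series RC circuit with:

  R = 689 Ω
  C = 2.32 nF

Step 1 — Angular frequency: ω = 2π·f = 2π·156 = 980.2 rad/s.
Step 2 — Component impedances:
  R: Z = R = 689 Ω
  C: Z = 1/(jωC) = -j/(ω·C) = 0 - j4.398e+05 Ω
Step 3 — Series combination: Z_total = R + C = 689 - j4.398e+05 Ω = 4.398e+05∠-89.9° Ω.
Step 4 — Power factor: PF = cos(φ) = Re(Z)/|Z| = 689/4.398e+05 = 0.001567.
Step 5 — Type: Im(Z) = -4.398e+05 ⇒ leading (phase φ = -89.9°).

PF = 0.001567 (leading, φ = -89.9°)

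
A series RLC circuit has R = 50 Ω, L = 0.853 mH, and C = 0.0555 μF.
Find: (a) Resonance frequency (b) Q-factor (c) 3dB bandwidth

Step 1 — Resonance: ω₀ = 1/√(LC) = 1/√(0.000853·5.55e-08) = 1.453e+05 rad/s.
Step 2 — f₀ = ω₀/(2π) = 2.313e+04 Hz.
Step 3 — Series Q: Q = ω₀L/R = 1.453e+05·0.000853/50 = 2.479.
Step 4 — Bandwidth: Δω = ω₀/Q = 5.862e+04 rad/s; BW = Δω/(2π) = 9329 Hz.

(a) f₀ = 2.313e+04 Hz  (b) Q = 2.479  (c) BW = 9329 Hz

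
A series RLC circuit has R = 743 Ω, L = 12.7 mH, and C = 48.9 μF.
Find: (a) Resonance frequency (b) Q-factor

Step 1 — Resonance condition Im(Z)=0 gives ω₀ = 1/√(LC).
Step 2 — ω₀ = 1/√(0.0127·4.89e-05) = 1269 rad/s.
Step 3 — f₀ = ω₀/(2π) = 202 Hz.
Step 4 — Series Q: Q = ω₀L/R = 1269·0.0127/743 = 0.02169.

(a) f₀ = 202 Hz  (b) Q = 0.02169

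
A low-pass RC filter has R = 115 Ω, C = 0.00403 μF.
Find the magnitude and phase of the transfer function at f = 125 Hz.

Step 1 — Angular frequency: ω = 2π·125 = 785.4 rad/s.
Step 2 — Transfer function: H(jω) = 1/(1 + jωRC).
Step 3 — Denominator: 1 + jωRC = 1 + j·785.4·115·4.03e-09 = 1 + j0.000364.
Step 4 — H = 1 - j0.000364.
Step 5 — Magnitude: |H| = 1 (-0.0 dB); phase: φ = -0.0°.

|H| = 1 (-0.0 dB), φ = -0.0°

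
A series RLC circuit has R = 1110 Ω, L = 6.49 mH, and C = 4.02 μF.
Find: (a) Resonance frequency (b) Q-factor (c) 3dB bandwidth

Step 1 — Resonance: ω₀ = 1/√(LC) = 1/√(0.00649·4.02e-06) = 6191 rad/s.
Step 2 — f₀ = ω₀/(2π) = 985.3 Hz.
Step 3 — Series Q: Q = ω₀L/R = 6191·0.00649/1110 = 0.0362.
Step 4 — Bandwidth: Δω = ω₀/Q = 1.71e+05 rad/s; BW = Δω/(2π) = 2.722e+04 Hz.

(a) f₀ = 985.3 Hz  (b) Q = 0.0362  (c) BW = 2.722e+04 Hz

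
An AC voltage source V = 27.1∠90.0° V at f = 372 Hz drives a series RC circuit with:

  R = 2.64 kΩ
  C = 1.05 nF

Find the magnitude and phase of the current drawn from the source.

Step 1 — Angular frequency: ω = 2π·f = 2π·372 = 2337 rad/s.
Step 2 — Component impedances:
  R: Z = R = 2640 Ω
  C: Z = 1/(jωC) = -j/(ω·C) = 0 - j4.075e+05 Ω
Step 3 — Series combination: Z_total = R + C = 2640 - j4.075e+05 Ω = 4.075e+05∠-89.6° Ω.
Step 4 — Source phasor: V = 27.1∠90.0° V = 0 + j27.1 V.
Step 5 — Ohm's law: I = V / Z_total = (0 + j27.1) / (2640 - j4.075e+05) = -6.651e-05 + j4.309e-07 A.
Step 6 — Convert to polar: |I| = 6.651e-05 A, ∠I = 179.6°.

I = 6.651e-05∠179.6° A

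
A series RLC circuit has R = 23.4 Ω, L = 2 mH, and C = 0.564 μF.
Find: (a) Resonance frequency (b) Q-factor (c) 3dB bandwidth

Step 1 — Resonance: ω₀ = 1/√(LC) = 1/√(0.002·5.64e-07) = 2.977e+04 rad/s.
Step 2 — f₀ = ω₀/(2π) = 4739 Hz.
Step 3 — Series Q: Q = ω₀L/R = 2.977e+04·0.002/23.4 = 2.545.
Step 4 — Bandwidth: Δω = ω₀/Q = 1.17e+04 rad/s; BW = Δω/(2π) = 1862 Hz.

(a) f₀ = 4739 Hz  (b) Q = 2.545  (c) BW = 1862 Hz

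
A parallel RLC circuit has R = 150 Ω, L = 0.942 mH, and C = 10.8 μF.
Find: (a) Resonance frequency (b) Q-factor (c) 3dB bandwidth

Step 1 — Resonance: ω₀ = 1/√(LC) = 1/√(0.000942·1.08e-05) = 9914 rad/s.
Step 2 — f₀ = ω₀/(2π) = 1578 Hz.
Step 3 — Parallel Q: Q = R/(ω₀L) = 150/(9914·0.000942) = 16.06.
Step 4 — Bandwidth: Δω = ω₀/Q = 617.3 rad/s; BW = Δω/(2π) = 98.24 Hz.

(a) f₀ = 1578 Hz  (b) Q = 16.06  (c) BW = 98.24 Hz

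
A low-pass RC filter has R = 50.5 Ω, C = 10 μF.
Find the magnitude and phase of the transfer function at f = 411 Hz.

Step 1 — Angular frequency: ω = 2π·411 = 2582 rad/s.
Step 2 — Transfer function: H(jω) = 1/(1 + jωRC).
Step 3 — Denominator: 1 + jωRC = 1 + j·2582·50.5·1e-05 = 1 + j1.304.
Step 4 — H = 0.3703 - j0.4829.
Step 5 — Magnitude: |H| = 0.6085 (-4.3 dB); phase: φ = -52.5°.

|H| = 0.6085 (-4.3 dB), φ = -52.5°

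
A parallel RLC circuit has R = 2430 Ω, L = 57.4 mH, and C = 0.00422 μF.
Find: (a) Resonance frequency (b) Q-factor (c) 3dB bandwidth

Step 1 — Resonance: ω₀ = 1/√(LC) = 1/√(0.0574·4.22e-09) = 6.425e+04 rad/s.
Step 2 — f₀ = ω₀/(2π) = 1.023e+04 Hz.
Step 3 — Parallel Q: Q = R/(ω₀L) = 2430/(6.425e+04·0.0574) = 0.6589.
Step 4 — Bandwidth: Δω = ω₀/Q = 9.752e+04 rad/s; BW = Δω/(2π) = 1.552e+04 Hz.

(a) f₀ = 1.023e+04 Hz  (b) Q = 0.6589  (c) BW = 1.552e+04 Hz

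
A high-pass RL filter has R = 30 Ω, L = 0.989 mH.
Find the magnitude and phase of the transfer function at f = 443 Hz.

Step 1 — Angular frequency: ω = 2π·443 = 2783 rad/s.
Step 2 — Transfer function: H(jω) = jωL/(R + jωL).
Step 3 — Numerator jωL = j·2.753; denominator R + jωL = 30 + j2.753.
Step 4 — H = 0.00835 + j0.09099.
Step 5 — Magnitude: |H| = 0.09138 (-20.8 dB); phase: φ = 84.8°.

|H| = 0.09138 (-20.8 dB), φ = 84.8°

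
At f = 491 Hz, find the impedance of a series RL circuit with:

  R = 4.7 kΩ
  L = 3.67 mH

Step 1 — Angular frequency: ω = 2π·f = 2π·491 = 3085 rad/s.
Step 2 — Component impedances:
  R: Z = R = 4700 Ω
  L: Z = jωL = j·3085·0.00367 = 0 + j11.32 Ω
Step 3 — Series combination: Z_total = R + L = 4700 + j11.32 Ω = 4700∠0.1° Ω.

Z = 4700 + j11.32 Ω = 4700∠0.1° Ω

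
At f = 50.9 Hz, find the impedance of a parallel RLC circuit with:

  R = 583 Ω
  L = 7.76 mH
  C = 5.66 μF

Step 1 — Angular frequency: ω = 2π·f = 2π·50.9 = 319.8 rad/s.
Step 2 — Component impedances:
  R: Z = R = 583 Ω
  L: Z = jωL = j·319.8·0.00776 = 0 + j2.482 Ω
  C: Z = 1/(jωC) = -j/(ω·C) = 0 - j552.4 Ω
Step 3 — Parallel combination: 1/Z_total = 1/R + 1/L + 1/C; Z_total = 0.01066 + j2.493 Ω = 2.493∠89.8° Ω.

Z = 0.01066 + j2.493 Ω = 2.493∠89.8° Ω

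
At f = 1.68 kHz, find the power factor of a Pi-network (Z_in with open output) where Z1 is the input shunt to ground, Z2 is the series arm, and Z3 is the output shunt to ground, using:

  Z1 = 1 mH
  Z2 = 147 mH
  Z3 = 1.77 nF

Step 1 — Angular frequency: ω = 2π·f = 2π·1680 = 1.056e+04 rad/s.
Step 2 — Component impedances:
  Z1: Z = jωL = j·1.056e+04·0.001 = 0 + j10.56 Ω
  Z2: Z = jωL = j·1.056e+04·0.147 = 0 + j1552 Ω
  Z3: Z = 1/(jωC) = -j/(ω·C) = 0 - j5.352e+04 Ω
Step 3 — With open output, the series arm Z2 and the output shunt Z3 appear in series to ground: Z2 + Z3 = 0 - j5.197e+04 Ω.
Step 4 — Parallel with input shunt Z1: Z_in = Z1 || (Z2 + Z3) = 0 + j10.56 Ω = 10.56∠90.0° Ω.
Step 5 — Power factor: PF = cos(φ) = Re(Z)/|Z| = -0/10.56 = -0.
Step 6 — Type: Im(Z) = 10.56 ⇒ lagging (phase φ = 90.0°).

PF = -0 (lagging, φ = 90.0°)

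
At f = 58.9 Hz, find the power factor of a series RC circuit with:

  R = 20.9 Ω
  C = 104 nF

Step 1 — Angular frequency: ω = 2π·f = 2π·58.9 = 370.1 rad/s.
Step 2 — Component impedances:
  R: Z = R = 20.9 Ω
  C: Z = 1/(jωC) = -j/(ω·C) = 0 - j2.598e+04 Ω
Step 3 — Series combination: Z_total = R + C = 20.9 - j2.598e+04 Ω = 2.598e+04∠-90.0° Ω.
Step 4 — Power factor: PF = cos(φ) = Re(Z)/|Z| = 20.9/25982 = 0.0008044.
Step 5 — Type: Im(Z) = -2.598e+04 ⇒ leading (phase φ = -90.0°).

PF = 0.0008044 (leading, φ = -90.0°)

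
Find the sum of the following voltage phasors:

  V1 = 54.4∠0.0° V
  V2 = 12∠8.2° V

Step 1 — Convert each phasor to rectangular form:
  V1 = 54.4·(cos(0.0°) + j·sin(0.0°)) = 54.4 V
  V2 = 12·(cos(8.2°) + j·sin(8.2°)) = 11.88 + j1.712 V
Step 2 — Sum components: V_total = 66.28 + j1.712 V.
Step 3 — Convert to polar: |V_total| = 66.3 V, ∠V_total = 1.5°.

V_total = 66.3∠1.5° V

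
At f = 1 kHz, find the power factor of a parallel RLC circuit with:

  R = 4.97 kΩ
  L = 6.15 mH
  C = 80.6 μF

Step 1 — Angular frequency: ω = 2π·f = 2π·1000 = 6283 rad/s.
Step 2 — Component impedances:
  R: Z = R = 4970 Ω
  L: Z = jωL = j·6283·0.00615 = 0 + j38.64 Ω
  C: Z = 1/(jωC) = -j/(ω·C) = 0 - j1.975 Ω
Step 3 — Parallel combination: 1/Z_total = 1/R + 1/L + 1/C; Z_total = 0.0008713 - j2.081 Ω = 2.081∠-90.0° Ω.
Step 4 — Power factor: PF = cos(φ) = Re(Z)/|Z| = 0.0008713/2.081 = 0.0004187.
Step 5 — Type: Im(Z) = -2.081 ⇒ leading (phase φ = -90.0°).

PF = 0.0004187 (leading, φ = -90.0°)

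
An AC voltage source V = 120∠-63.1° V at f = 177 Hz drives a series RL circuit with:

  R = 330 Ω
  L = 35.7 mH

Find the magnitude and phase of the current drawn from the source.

Step 1 — Angular frequency: ω = 2π·f = 2π·177 = 1112 rad/s.
Step 2 — Component impedances:
  R: Z = R = 330 Ω
  L: Z = jωL = j·1112·0.0357 = 0 + j39.7 Ω
Step 3 — Series combination: Z_total = R + L = 330 + j39.7 Ω = 332.4∠6.9° Ω.
Step 4 — Source phasor: V = 120∠-63.1° V = 54.29 - j107 V.
Step 5 — Ohm's law: I = V / Z_total = (54.29 - j107) / (330 + j39.7) = 0.1237 - j0.3392 A.
Step 6 — Convert to polar: |I| = 0.361 A, ∠I = -70.0°.

I = 0.361∠-70.0° A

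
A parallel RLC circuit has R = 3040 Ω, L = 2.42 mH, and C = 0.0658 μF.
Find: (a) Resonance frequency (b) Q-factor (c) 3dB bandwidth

Step 1 — Resonance: ω₀ = 1/√(LC) = 1/√(0.00242·6.58e-08) = 7.925e+04 rad/s.
Step 2 — f₀ = ω₀/(2π) = 1.261e+04 Hz.
Step 3 — Parallel Q: Q = R/(ω₀L) = 3040/(7.925e+04·0.00242) = 15.85.
Step 4 — Bandwidth: Δω = ω₀/Q = 4999 rad/s; BW = Δω/(2π) = 795.6 Hz.

(a) f₀ = 1.261e+04 Hz  (b) Q = 15.85  (c) BW = 795.6 Hz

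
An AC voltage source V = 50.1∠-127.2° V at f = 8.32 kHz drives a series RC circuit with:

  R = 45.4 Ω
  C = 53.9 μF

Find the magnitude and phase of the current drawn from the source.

Step 1 — Angular frequency: ω = 2π·f = 2π·8320 = 5.228e+04 rad/s.
Step 2 — Component impedances:
  R: Z = R = 45.4 Ω
  C: Z = 1/(jωC) = -j/(ω·C) = 0 - j0.3549 Ω
Step 3 — Series combination: Z_total = R + C = 45.4 - j0.3549 Ω = 45.4∠-0.4° Ω.
Step 4 — Source phasor: V = 50.1∠-127.2° V = -30.29 - j39.91 V.
Step 5 — Ohm's law: I = V / Z_total = (-30.29 - j39.91) / (45.4 - j0.3549) = -0.6603 - j0.8842 A.
Step 6 — Convert to polar: |I| = 1.103 A, ∠I = -126.8°.

I = 1.103∠-126.8° A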